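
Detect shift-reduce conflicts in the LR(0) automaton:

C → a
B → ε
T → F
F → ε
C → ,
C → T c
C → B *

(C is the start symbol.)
Yes — I0: [B → .] vs [C → . ,]

A shift-reduce conflict occurs when an LR(0) state has both:
  - a complete (reduce) item [A → α .] (dot at the end), and
  - a shift item [B → β . c γ] (dot before a terminal).

Augment with C' → C and build the canonical LR(0) collection (I0 = CLOSURE({[C' → . C]}), then GOTO on every symbol after a dot until no new states appear). It has 9 states:
  I0: { [B → .], [C → . ,], [C → . B *], [C → . T c], [C → . a], [C' → . C], [F → .], [T → . F] }  — shift, 2 reduces
  I1: { [C → , .] }  — reduce
  I2: { [C → B . *] }  — shift
  I3: { [C' → C .] }  — accept
  I4: { [T → F .] }  — reduce
  I5: { [C → T . c] }  — shift
  I6: { [C → a .] }  — reduce
  I7: { [C → T c .] }  — reduce
  I8: { [C → B * .] }  — reduce

I0 contains reduce items [B → .], [F → .] and shift items [C → . ,], [C → . a] — shift-reduce conflict.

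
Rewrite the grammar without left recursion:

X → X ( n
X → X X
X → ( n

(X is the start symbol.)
X is directly left-recursive. The standard transformation for
  A → A α₁ | ... | A α_m | β₁ | ... | β_n
is
  A  → β₁ A' | ... | β_n A'
  A' → α₁ A' | ... | α_m A' | ε

X → ( n becomes X → ( n X'
X → X ( n becomes X' → ( n X'
X → X X becomes X' → X X'
Add X' → ε

Resulting grammar:
X → ( n X'
X' → ( n X'
X' → X X'
X' → ε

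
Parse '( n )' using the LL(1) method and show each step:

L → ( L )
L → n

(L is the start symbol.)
Stack is shown with the top on the left.

Stack    Input    Action
------------------------
L $      ( n ) $  output L → ( L )
( L ) $  ( n ) $  match '('
L ) $    n ) $    output L → n
n ) $    n ) $    match 'n'
) $      ) $      match ')'
$        $        accept

The string is accepted.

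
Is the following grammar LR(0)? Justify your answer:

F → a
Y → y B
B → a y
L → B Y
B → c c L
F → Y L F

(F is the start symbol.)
Augment with F' → F and build the canonical LR(0) collection (I0 = CLOSURE({[F' → . F]}), then GOTO on every symbol after a dot until no new states appear). It has 15 states:
  I0: { [F → . Y L F], [F → . a], [F' → . F], [Y → . y B] }  — shift
  I1: { [F' → F .] }  — accept
  I2: { [B → . a y], [B → . c c L], [F → Y . L F], [L → . B Y] }  — shift
  I3: { [F → a .] }  — reduce
  I4: { [B → . a y], [B → . c c L], [Y → y . B] }  — shift
  I5: { [Y → y B .] }  — reduce
  I6: { [B → a . y] }  — shift
  I7: { [B → c . c L] }  — shift
  I8: { [B → . a y], [B → . c c L], [B → c c . L], [L → . B Y] }  — shift
  I9: { [L → B . Y], [Y → . y B] }  — shift
  I10: { [B → c c L .] }  — reduce
  I11: { [L → B Y .] }  — reduce
  I12: { [B → a y .] }  — reduce
  I13: { [F → . Y L F], [F → . a], [F → Y L . F], [Y → . y B] }  — shift
  I14: { [F → Y L F .] }  — reduce

Every state is either a pure shift/goto state or contains exactly one complete item and nothing to shift — no conflicts. The grammar is LR(0).

Answer: Yes, the grammar is LR(0)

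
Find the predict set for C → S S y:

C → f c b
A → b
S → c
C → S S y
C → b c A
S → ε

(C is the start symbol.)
PREDICT(C → S S y) = (FIRST(RHS) \ {ε}) ∪ (FOLLOW(C) if ε ∈ FIRST(RHS), i.e. RHS ⇒* ε)
FIRST(S) = { 'c', ε }
FIRST(S S y) = { 'c', 'y' }
ε ∉ FIRST(S S y), so FOLLOW(C) is not added.
PREDICT(C → S S y) = { 'c', 'y' }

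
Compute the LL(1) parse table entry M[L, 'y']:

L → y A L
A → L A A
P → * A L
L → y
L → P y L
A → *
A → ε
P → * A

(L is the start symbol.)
To find M[L, 'y'], we find productions for L where 'y' is in the predict set (PREDICT(N → α) = (FIRST(α) \ {ε}) ∪ (FOLLOW(N) if α ⇒* ε)).

Relevant sets:
  FIRST(P) = { '*' }

L → y A L: PREDICT = { 'y' }
  'y' is in predict set, so this production goes in M[L, 'y']
L → y: PREDICT = { 'y' }
  'y' is in predict set, so this production goes in M[L, 'y']
L → P y L: PREDICT = { '*' }

M[L, 'y'] = L → y A L, L → y  (a multiply-defined cell — the grammar is not LL(1))

Answer: L → y A L, L → y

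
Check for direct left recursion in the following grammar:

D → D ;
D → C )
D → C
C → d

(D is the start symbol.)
Yes, D is left-recursive

Direct left recursion occurs when N → N α for some non-terminal N (the right-hand side begins with the left-hand side itself).

D → D ;: LEFT RECURSIVE (starts with D)
D → C ): starts with C
D → C: starts with C
C → d: starts with d

The grammar has direct left recursion on: D.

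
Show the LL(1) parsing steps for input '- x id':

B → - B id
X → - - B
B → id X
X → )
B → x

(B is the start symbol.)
Stack is shown with the top on the left.

Stack     Input     Action
--------------------------
B $       - x id $  output B → - B id
- B id $  - x id $  match '-'
B id $    x id $    output B → x
x id $    x id $    match 'x'
id $      id $      match 'id'
$         $         accept

The string is accepted.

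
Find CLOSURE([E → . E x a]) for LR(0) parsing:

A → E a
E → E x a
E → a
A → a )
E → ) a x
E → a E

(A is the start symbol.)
To compute CLOSURE, for each item [A → α.Bβ] where B is a non-terminal, add [B → .γ] for all productions B → γ; repeat for the newly added items until nothing changes.

Start with: [E → . E x a]
  [E → . E x a] has the dot before E: add [E → . a], [E → . ) a x], [E → . a E]
No further items can be added.

CLOSURE = { [E → . ) a x], [E → . E x a], [E → . a E], [E → . a] }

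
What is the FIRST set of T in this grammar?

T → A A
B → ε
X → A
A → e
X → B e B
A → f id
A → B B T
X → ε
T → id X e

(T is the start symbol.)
FIRST sets of the other non-terminals involved (by the same procedure, iterated to a fixed point):
  FIRST(A) = { 'e', 'f', 'id' }

From T → A A:
  - A is a non-terminal: add FIRST(A) \ {ε} = { 'e', 'f', 'id' }
    A is not nullable, so stop
From T → id X e:
  - id is a terminal: add 'id' and stop

Collecting: FIRST(T) = { 'e', 'f', 'id' }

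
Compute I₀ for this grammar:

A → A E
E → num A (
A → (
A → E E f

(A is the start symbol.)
{ [A → . (], [A → . A E], [A → . E E f], [A' → . A], [E → . num A (] }

First, augment the grammar with A' → A
I₀ = CLOSURE({ [A' → . A] }):
  [A' → . A] has the dot before A: add [A → . A E], [A → . (], [A → . E E f]
  [A → . E E f] has the dot before E: add [E → . num A (]
No further items can be added.

I₀ = { [A → . (], [A → . A E], [A → . E E f], [A' → . A], [E → . num A (] }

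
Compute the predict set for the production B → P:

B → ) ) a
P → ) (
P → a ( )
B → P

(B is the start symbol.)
PREDICT(B → P) = (FIRST(RHS) \ {ε}) ∪ (FOLLOW(B) if ε ∈ FIRST(RHS), i.e. RHS ⇒* ε)
FIRST(P) = { ')', 'a' }
FIRST(P) = { ')', 'a' }
ε ∉ FIRST(P), so FOLLOW(B) is not added.
PREDICT(B → P) = { ')', 'a' }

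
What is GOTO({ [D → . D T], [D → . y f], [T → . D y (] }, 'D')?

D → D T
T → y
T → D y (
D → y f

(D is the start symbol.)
{ [D → . D T], [D → . y f], [D → D . T], [T → . D y (], [T → . y], [T → D . y (] }

GOTO(I, 'D') = CLOSURE({ [A → αX.β] : [A → α.Xβ] ∈ I, X = 'D' })

Items with dot before 'D', with the dot advanced:
  [D → . D T] → [D → D . T]
  [T → . D y (] → [T → D . y (]
Closure of the advanced items:
  [D → D . T] has the dot before T: add [T → . y], [T → . D y (]
  [T → . D y (] has the dot before D: add [D → . D T], [D → . y f]

GOTO = { [D → . D T], [D → . y f], [D → D . T], [T → . D y (], [T → . y], [T → D . y (] }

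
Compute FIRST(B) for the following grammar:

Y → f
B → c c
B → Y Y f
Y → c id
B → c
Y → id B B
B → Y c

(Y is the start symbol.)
{ 'c', 'f', 'id' }

To compute FIRST(B), examine every production with B on the left-hand side, reading each right-hand side left to right until a non-nullable symbol is reached.

FIRST sets of the other non-terminals involved (by the same procedure, iterated to a fixed point):
  FIRST(Y) = { 'c', 'f', 'id' }

From B → c c:
  - c is a terminal: add 'c' and stop
From B → Y Y f:
  - Y is a non-terminal: add FIRST(Y) \ {ε} = { 'c', 'f', 'id' }
    Y is not nullable, so stop
From B → c:
  - c is a terminal: add 'c' and stop
From B → Y c:
  - Y is a non-terminal: add FIRST(Y) \ {ε} = { 'c', 'f', 'id' }
    Y is not nullable, so stop

Collecting: FIRST(B) = { 'c', 'f', 'id' }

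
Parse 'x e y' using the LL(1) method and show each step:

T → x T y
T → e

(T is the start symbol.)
LL(1) parsing maintains a stack (initially the start symbol over $) and the input. At each step: if the stack top is a terminal, match it against the current input token; if it is a non-terminal N, replace it with the RHS of M[N, lookahead] (the unique production whose predict set contains the lookahead).

Stack is shown with the top on the left.

Stack    Input    Action
------------------------
T $      x e y $  output T → x T y
x T y $  x e y $  match 'x'
T y $    e y $    output T → e
e y $    e y $    match 'e'
y $      y $      match 'y'
$        $        accept

The string is accepted.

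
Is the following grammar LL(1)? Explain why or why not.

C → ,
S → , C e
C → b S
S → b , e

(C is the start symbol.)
Yes, the grammar is LL(1).

For C:
  PREDICT(C → ',') = { ',' }
  PREDICT(C → b S) = { 'b' }
For S:
  PREDICT(S → ',' C e) = { ',' }
  PREDICT(S → b ',' e) = { 'b' }

All predict sets are disjoint. The grammar IS LL(1).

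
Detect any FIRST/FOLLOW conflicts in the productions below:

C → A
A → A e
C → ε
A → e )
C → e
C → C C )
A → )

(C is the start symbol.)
Nullable non-terminals: C.
FIRST sets used below: FIRST(A) = { ')', 'e' }, FIRST(C) = { ')', 'e', ε }

C: nullable alternative(s) C → ε; FOLLOW(C) = { $, ')', 'e' }
  C → A: FIRST \ {ε} = { ')', 'e' } — overlaps FOLLOW(C) on { ')', 'e' }: CONFLICT
  C → ε: FIRST \ {ε} = { } — this is the only nullable alternative, skip
  C → e: FIRST \ {ε} = { 'e' } — overlaps FOLLOW(C) on { 'e' }: CONFLICT
  C → C C ): FIRST \ {ε} = { ')', 'e' } — overlaps FOLLOW(C) on { ')', 'e' }: CONFLICT

A has no nullable alternative, so no FIRST/FOLLOW check is needed there.

So the grammar has 3 FIRST/FOLLOW conflicts (marked CONFLICT above).

Answer: Yes. C → A with FOLLOW(C) on { ')', 'e' }; C → e with FOLLOW(C) on { 'e' }; C → C C ')' with FOLLOW(C) on { ')', 'e' }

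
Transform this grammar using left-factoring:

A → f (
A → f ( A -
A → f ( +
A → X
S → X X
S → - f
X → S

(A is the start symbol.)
Left-factoring transforms A → αβ₁ | αβ₂ into A → αA' and A' → β₁ | β₂
(α is the longest common prefix among the alternatives). Repeat until
no nonterminal has two alternatives with a common prefix.

Round 1: A has alternatives sharing prefix 'f ('. Introduce A': A → f ( A'
  Add: A' → ε
  Add: A' → A -
  Add: A' → +

No remaining common prefixes — done.

Resulting grammar:
A → f ( A'
A' → ε
A' → A -
A' → +
A → X
S → X X
S → - f
X → S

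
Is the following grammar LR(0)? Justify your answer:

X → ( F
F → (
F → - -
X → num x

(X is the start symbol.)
Yes, the grammar is LR(0)

Augment with X' → X and build the canonical LR(0) collection (I0 = CLOSURE({[X' → . X]}), then GOTO on every symbol after a dot until no new states appear). It has 9 states:
  I0: { [X → . ( F], [X → . num x], [X' → . X] }  — shift
  I1: { [F → . (], [F → . - -], [X → ( . F] }  — shift
  I2: { [X' → X .] }  — accept
  I3: { [X → num . x] }  — shift
  I4: { [X → num x .] }  — reduce
  I5: { [F → ( .] }  — reduce
  I6: { [F → - . -] }  — shift
  I7: { [X → ( F .] }  — reduce
  I8: { [F → - - .] }  — reduce

Every state is either a pure shift/goto state or contains exactly one complete item and nothing to shift — no conflicts. The grammar is LR(0).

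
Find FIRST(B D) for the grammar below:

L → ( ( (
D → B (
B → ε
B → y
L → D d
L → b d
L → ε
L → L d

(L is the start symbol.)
FIRST sets of the non-terminals involved (from the grammar, by fixed-point iteration):
  FIRST(B) = { 'y', ε }
  FIRST(D) = { '(', 'y' }

To compute FIRST(B D), process the symbols left to right:
Symbol B is a non-terminal. Add FIRST(B) \ {ε} = { 'y' }
B is nullable (ε ∈ FIRST(B)), continue to the next symbol.
Symbol D is a non-terminal. Add FIRST(D) \ {ε} = { '(', 'y' }
D is not nullable (ε ∉ FIRST(D)), so stop here.
FIRST(B D) = { '(', 'y' }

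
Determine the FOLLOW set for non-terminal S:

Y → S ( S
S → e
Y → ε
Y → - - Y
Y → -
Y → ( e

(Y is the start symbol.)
{ $, '(' }

To compute FOLLOW(S), find every occurrence of S on a right-hand side N → α S β: add FIRST(β) \ {ε}, and if β is empty or nullable also add FOLLOW(N). Iterate to a fixed point.

In Y → S ( S: S is followed by '(' S, add FIRST('(' S) \ {ε} = { '(' }
In Y → S ( S: S is at the end, add FOLLOW(Y)

The FOLLOW sets referred to above (computed the same way, to a fixed point):
  FOLLOW(Y) = { $ }

Taking the union: FOLLOW(S) = { $, '(' }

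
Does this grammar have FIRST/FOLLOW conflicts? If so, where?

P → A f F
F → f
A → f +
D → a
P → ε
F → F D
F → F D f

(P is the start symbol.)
No FIRST/FOLLOW conflicts.

A FIRST/FOLLOW conflict occurs when a non-terminal N has a nullable alternative N → β (β ⇒* ε) and another alternative N → α with FIRST(α) ∩ FOLLOW(N) ≠ ∅: on such a lookahead the parser cannot decide between expanding α and letting N vanish via β.

Nullable non-terminals: P.
FIRST sets used below: FIRST(A) = { 'f' }

P: nullable alternative(s) P → ε; FOLLOW(P) = { $ }
  P → A f F: FIRST \ {ε} = { 'f' } — disjoint from FOLLOW(P)
  P → ε: FIRST \ {ε} = { } — this is the only nullable alternative, skip

A, D, F have no nullable alternative, so no FIRST/FOLLOW check is needed there.

No FIRST/FOLLOW conflicts found.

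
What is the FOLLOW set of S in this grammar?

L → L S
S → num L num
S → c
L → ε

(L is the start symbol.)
{ $, 'c', 'num' }

In L → L S: S is at the end, add FOLLOW(L)

The FOLLOW sets referred to above (computed the same way, to a fixed point):
  FOLLOW(L) = { $, 'c', 'num' }

Taking the union: FOLLOW(S) = { $, 'c', 'num' }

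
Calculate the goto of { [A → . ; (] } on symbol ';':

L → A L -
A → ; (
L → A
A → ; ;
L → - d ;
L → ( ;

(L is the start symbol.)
{ [A → ; . (] }

GOTO(I, ';') = CLOSURE({ [A → αX.β] : [A → α.Xβ] ∈ I, X = ';' })

Items with dot before ';', with the dot advanced:
  [A → . ; (] → [A → ; . (]
Closure adds nothing (no advanced item has the dot before a non-terminal).

GOTO = { [A → ; . (] }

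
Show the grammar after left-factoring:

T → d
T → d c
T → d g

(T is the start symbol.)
Left-factoring transforms A → αβ₁ | αβ₂ into A → αA' and A' → β₁ | β₂
(α is the longest common prefix among the alternatives). Repeat until
no nonterminal has two alternatives with a common prefix.

Round 1: T has alternatives sharing prefix 'd'. Introduce T': T → d T'
  Add: T' → ε
  Add: T' → c
  Add: T' → g

No remaining common prefixes — done.

Resulting grammar:
T → d T'
T' → ε
T' → c
T' → g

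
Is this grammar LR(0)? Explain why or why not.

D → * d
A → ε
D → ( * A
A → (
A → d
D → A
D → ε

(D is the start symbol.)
A grammar is LR(0) if no state in the canonical LR(0) collection has:
  - both a shift item (dot before a terminal) and a complete item (shift-reduce conflict), or
  - two or more complete items (reduce-reduce conflict; the accept item [D' → D .] counts as a complete item here).

Augment with D' → D and build the canonical LR(0) collection (I0 = CLOSURE({[D' → . D]}), then GOTO on every symbol after a dot until no new states appear). It has 10 states:
  I0: { [A → . (], [A → . d], [A → .], [D → . ( * A], [D → . * d], [D → . A], [D → .], [D' → . D] }  — shift, 2 reduces
  I1: { [A → ( .], [D → ( . * A] }  — shift, reduce
  I2: { [D → * . d] }  — shift
  I3: { [D → A .] }  — reduce
  I4: { [D' → D .] }  — accept
  I5: { [A → d .] }  — reduce
  I6: { [D → * d .] }  — reduce
  I7: { [A → . (], [A → . d], [A → .], [D → ( * . A] }  — shift, reduce
  I8: { [A → ( .] }  — reduce
  I9: { [D → ( * A .] }  — reduce

Conflict in state I0:
  Shift-reduce conflict between [A → .] and [A → . (]
So the grammar is NOT LR(0).

Answer: No. Shift-reduce conflict between [A → .] and [A → . (]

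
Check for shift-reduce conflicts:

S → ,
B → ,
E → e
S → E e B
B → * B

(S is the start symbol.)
No shift-reduce conflicts

A shift-reduce conflict occurs when an LR(0) state has both:
  - a complete (reduce) item [A → α .] (dot at the end), and
  - a shift item [B → β . c γ] (dot before a terminal).

Augment with S' → S and build the canonical LR(0) collection (I0 = CLOSURE({[S' → . S]}), then GOTO on every symbol after a dot until no new states appear). It has 10 states:
  I0: { [E → . e], [S → . ,], [S → . E e B], [S' → . S] }  — shift
  I1: { [S → , .] }  — reduce
  I2: { [S → E . e B] }  — shift
  I3: { [S' → S .] }  — accept
  I4: { [E → e .] }  — reduce
  I5: { [B → . * B], [B → . ,], [S → E e . B] }  — shift
  I6: { [B → * . B], [B → . * B], [B → . ,] }  — shift
  I7: { [B → , .] }  — reduce
  I8: { [S → E e B .] }  — reduce
  I9: { [B → * B .] }  — reduce

No state contains both a complete item and a shift item.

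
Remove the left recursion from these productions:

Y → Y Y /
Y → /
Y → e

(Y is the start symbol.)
Y → / Y'
Y → e Y'
Y' → Y / Y'
Y' → ε

Y is directly left-recursive. The standard transformation for
  A → A α₁ | ... | A α_m | β₁ | ... | β_n
is
  A  → β₁ A' | ... | β_n A'
  A' → α₁ A' | ... | α_m A' | ε

Y → / becomes Y → / Y'
Y → e becomes Y → e Y'
Y → Y Y / becomes Y' → Y / Y'
Add Y' → ε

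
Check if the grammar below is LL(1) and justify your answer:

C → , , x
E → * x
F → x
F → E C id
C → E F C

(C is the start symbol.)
Yes, the grammar is LL(1).

Relevant sets:
  FIRST(E) = { '*' }

For C:
  PREDICT(C → ',' ',' x) = { ',' }
  PREDICT(C → E F C) = { '*' }
For F:
  PREDICT(F → x) = { 'x' }
  PREDICT(F → E C id) = { '*' }
E has a single production, so nothing to check there.

All predict sets are disjoint. The grammar IS LL(1).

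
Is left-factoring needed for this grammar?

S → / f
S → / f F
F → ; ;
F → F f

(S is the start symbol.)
Yes, S has productions with common prefix '/ f'

Left-factoring is needed when two productions for the same non-terminal
share a common prefix on the right-hand side.

Productions for S:
  S → / f
  S → / f F
Productions for F:
  F → ; ;
  F → F f

Found common prefix '/ f' in productions for S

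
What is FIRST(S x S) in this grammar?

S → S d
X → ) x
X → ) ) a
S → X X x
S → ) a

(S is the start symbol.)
FIRST sets of the non-terminals involved (from the grammar, by fixed-point iteration):
  FIRST(S) = { ')' }

To compute FIRST(S x S), process the symbols left to right:
Symbol S is a non-terminal. Add FIRST(S) \ {ε} = { ')' }
S is not nullable (ε ∉ FIRST(S)), so stop here.
FIRST(S x S) = { ')' }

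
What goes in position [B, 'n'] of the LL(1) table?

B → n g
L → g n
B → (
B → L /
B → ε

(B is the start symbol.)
To find M[B, 'n'], we find productions for B where 'n' is in the predict set (PREDICT(N → α) = (FIRST(α) \ {ε}) ∪ (FOLLOW(N) if α ⇒* ε)).

Relevant sets:
  FIRST(L) = { 'g' }
  FOLLOW(B) = { $ }

B → n g: PREDICT = { 'n' }
  'n' is in predict set, so this production goes in M[B, 'n']
B → (: PREDICT = { '(' }
B → L /: PREDICT = { 'g' }
B → ε: PREDICT = { $ }

M[B, 'n'] = B → n g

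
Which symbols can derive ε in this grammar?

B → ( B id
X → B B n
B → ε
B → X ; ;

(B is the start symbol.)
{ 'B' }

ε-productions: B → ε
So B is immediately nullable.
No further non-terminal can be added: every production for the remaining non-terminals contains a terminal or a non-nullable non-terminal.
Nullable = { 'B' }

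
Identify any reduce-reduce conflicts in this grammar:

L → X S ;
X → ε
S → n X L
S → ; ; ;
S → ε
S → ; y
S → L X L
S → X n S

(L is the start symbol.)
Yes — I2: [S → .] vs [X → .]; I6: [S → .] vs [X → .]; I10: [S → .] vs [X → .]; I12: [S → .] vs [X → .]; I13: [S → n X L .] vs [X → .]

Augment with L' → L and build the canonical LR(0) collection (I0 = CLOSURE({[L' → . L]}), then GOTO on every symbol after a dot until no new states appear). It has 20 states:
  I0: { [L → . X S ;], [L' → . L], [X → .] }  — reduce
  I1: { [L' → L .] }  — accept
  I2: { [L → . X S ;], [L → X . S ;], [S → . ; ; ;], [S → . ; y], [S → . L X L], [S → . X n S], [S → . n X L], [S → .], [X → .] }  — shift, 2 reduces
  I3: { [S → ; . ; ;], [S → ; . y] }  — shift
  I4: { [S → L . X L], [X → .] }  — reduce
  I5: { [L → X S . ;] }  — shift
  I6: { [L → . X S ;], [L → X . S ;], [S → . ; ; ;], [S → . ; y], [S → . L X L], [S → . X n S], [S → . n X L], [S → .], [S → X . n S], [X → .] }  — shift, 2 reduces
  I7: { [S → n . X L], [X → .] }  — reduce
  I8: { [L → . X S ;], [S → n X . L], [X → .] }  — reduce
  I9: { [S → n X L .] }  — reduce
  I10: { [L → . X S ;], [S → . ; ; ;], [S → . ; y], [S → . L X L], [S → . X n S], [S → . n X L], [S → .], [S → X n . S], [S → n . X L], [X → .] }  — shift, 2 reduces
  I11: { [S → X n S .] }  — reduce
  I12: { [L → . X S ;], [L → X . S ;], [S → . ; ; ;], [S → . ; y], [S → . L X L], [S → . X n S], [S → . n X L], [S → .], [S → X . n S], [S → n X . L], [X → .] }  — shift, 2 reduces
  I13: { [S → L . X L], [S → n X L .], [X → .] }  — 2 reduces
  I14: { [L → . X S ;], [S → L X . L], [X → .] }  — reduce
  I15: { [S → L X L .] }  — reduce
  I16: { [L → X S ; .] }  — reduce
  I17: { [S → ; ; . ;] }  — shift
  I18: { [S → ; y .] }  — reduce
  I19: { [S → ; ; ; .] }  — reduce

I2 contains complete items [S → .], [X → .] — reduce-reduce conflict.
I6 contains complete items [S → .], [X → .] — reduce-reduce conflict.
I10 contains complete items [S → .], [X → .] — reduce-reduce conflict.
I12 contains complete items [S → .], [X → .] — reduce-reduce conflict.
I13 contains complete items [S → n X L .], [X → .] — reduce-reduce conflict.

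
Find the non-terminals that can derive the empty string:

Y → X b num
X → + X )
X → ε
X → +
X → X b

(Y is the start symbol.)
{ 'X' }

ε-productions: X → ε
So X is immediately nullable.
No further non-terminal can be added: every production for the remaining non-terminals contains a terminal or a non-nullable non-terminal.
Nullable = { 'X' }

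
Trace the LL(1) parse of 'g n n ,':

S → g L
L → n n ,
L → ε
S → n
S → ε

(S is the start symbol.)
Stack is shown with the top on the left.

Stack    Input      Action
--------------------------
S $      g n n , $  output S → g L
g L $    g n n , $  match 'g'
L $      n n , $    output L → n n ,
n n , $  n n , $    match 'n'
n , $    n , $      match 'n'
, $      , $        match ','
$        $          accept

The string is accepted.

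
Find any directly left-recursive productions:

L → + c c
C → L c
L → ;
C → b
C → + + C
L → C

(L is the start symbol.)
No direct left recursion

Direct left recursion occurs when N → N α for some non-terminal N (the right-hand side begins with the left-hand side itself).

L → + c c: starts with '+'
C → L c: starts with L
L → ;: starts with ';'
C → b: starts with b
C → + + C: starts with '+'
L → C: starts with C

No direct left recursion found.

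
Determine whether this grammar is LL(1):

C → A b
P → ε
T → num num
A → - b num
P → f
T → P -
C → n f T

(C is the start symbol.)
A grammar is LL(1) if for each non-terminal N with multiple productions, the predict sets of those productions are pairwise disjoint, where PREDICT(N → α) = (FIRST(α) \ {ε}) ∪ (FOLLOW(N) if α ⇒* ε).

Relevant sets:
  FIRST(A) = { '-' }
  FIRST(P) = { 'f', ε }
  FOLLOW(P) = { '-' }

For C:
  PREDICT(C → A b) = { '-' }
  PREDICT(C → n f T) = { 'n' }
For P:
  PREDICT(P → ε) = { '-' }
  PREDICT(P → f) = { 'f' }
For T:
  PREDICT(T → num num) = { 'num' }
  PREDICT(T → P '-') = { '-', 'f' }
A has a single production, so nothing to check there.

All predict sets are disjoint. The grammar IS LL(1).

Answer: Yes, the grammar is LL(1).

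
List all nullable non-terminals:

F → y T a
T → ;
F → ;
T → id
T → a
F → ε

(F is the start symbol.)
{ 'F' }

A non-terminal is nullable if it can derive ε (the empty string): either it has an ε-production, or it has a production whose right-hand side consists entirely of nullable non-terminals.

ε-productions: F → ε
So F is immediately nullable.
No further non-terminal can be added: every production for the remaining non-terminals contains a terminal or a non-nullable non-terminal.
Nullable = { 'F' }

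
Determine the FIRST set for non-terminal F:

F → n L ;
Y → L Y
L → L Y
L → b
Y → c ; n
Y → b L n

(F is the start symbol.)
To compute FIRST(F), examine every production with F on the left-hand side, reading each right-hand side left to right until a non-nullable symbol is reached.

From F → n L ;:
  - n is a terminal: add 'n' and stop

Collecting: FIRST(F) = { 'n' }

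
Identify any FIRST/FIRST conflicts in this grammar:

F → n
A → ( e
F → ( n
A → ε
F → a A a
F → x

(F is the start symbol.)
A FIRST/FIRST conflict occurs when two productions N → α and N → β for the same non-terminal have FIRST(α) ∩ FIRST(β) ≠ ∅ (with ε ∈ FIRST of a nullable right-hand side, so two nullable alternatives also conflict).

Productions for F:
  F → n: FIRST = { 'n' }
  F → ( n: FIRST = { '(' }
  F → a A a: FIRST = { 'a' }
  F → x: FIRST = { 'x' }
Productions for A:
  A → ( e: FIRST = { '(' }
  A → ε: FIRST = { ε }

All alternatives of each non-terminal have pairwise disjoint FIRST sets.

Answer: No FIRST/FIRST conflicts.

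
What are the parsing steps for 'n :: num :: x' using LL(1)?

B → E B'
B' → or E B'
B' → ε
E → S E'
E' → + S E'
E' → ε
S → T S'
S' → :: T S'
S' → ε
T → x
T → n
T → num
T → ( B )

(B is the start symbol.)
Stack is shown with the top on the left.

Stack            Input            Action
----------------------------------------
B $              n :: num :: x $  output B → E B'
E B' $           n :: num :: x $  output E → S E'
S E' B' $        n :: num :: x $  output S → T S'
T S' E' B' $     n :: num :: x $  output T → n
n S' E' B' $     n :: num :: x $  match 'n'
S' E' B' $       :: num :: x $    output S' → :: T S'
:: T S' E' B' $  :: num :: x $    match '::'
T S' E' B' $     num :: x $       output T → num
num S' E' B' $   num :: x $       match 'num'
S' E' B' $       :: x $           output S' → :: T S'
:: T S' E' B' $  :: x $           match '::'
T S' E' B' $     x $              output T → x
x S' E' B' $     x $              match 'x'
S' E' B' $       $                output S' → ε
E' B' $          $                output E' → ε
B' $             $                output B' → ε
$                $                accept

The string is accepted.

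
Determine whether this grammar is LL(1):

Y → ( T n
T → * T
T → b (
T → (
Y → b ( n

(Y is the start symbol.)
Yes, the grammar is LL(1).

For Y:
  PREDICT(Y → '(' T n) = { '(' }
  PREDICT(Y → b '(' n) = { 'b' }
For T:
  PREDICT(T → '*' T) = { '*' }
  PREDICT(T → b '(') = { 'b' }
  PREDICT(T → '(') = { '(' }

All predict sets are disjoint. The grammar IS LL(1).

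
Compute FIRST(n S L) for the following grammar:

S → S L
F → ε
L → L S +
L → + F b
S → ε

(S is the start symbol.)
{ 'n' }

To compute FIRST(n S L), process the symbols left to right:
Symbol n is a terminal. Add 'n' and stop.
FIRST(n S L) = { 'n' }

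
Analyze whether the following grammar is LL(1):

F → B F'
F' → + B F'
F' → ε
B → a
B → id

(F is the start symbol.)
Yes, the grammar is LL(1).

Relevant sets:
  FOLLOW(F') = { $ }

For F':
  PREDICT(F' → '+' B F') = { '+' }
  PREDICT(F' → ε) = { $ }
For B:
  PREDICT(B → a) = { 'a' }
  PREDICT(B → id) = { 'id' }
F has a single production, so nothing to check there.

All predict sets are disjoint. The grammar IS LL(1).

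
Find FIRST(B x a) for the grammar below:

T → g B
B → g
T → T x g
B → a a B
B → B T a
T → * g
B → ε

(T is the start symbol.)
{ '*', 'a', 'g', 'x' }

FIRST sets of the non-terminals involved (from the grammar, by fixed-point iteration):
  FIRST(B) = { '*', 'a', 'g', ε }

To compute FIRST(B x a), process the symbols left to right:
Symbol B is a non-terminal. Add FIRST(B) \ {ε} = { '*', 'a', 'g' }
B is nullable (ε ∈ FIRST(B)), continue to the next symbol.
Symbol x is a terminal. Add 'x' and stop.
FIRST(B x a) = { '*', 'a', 'g', 'x' }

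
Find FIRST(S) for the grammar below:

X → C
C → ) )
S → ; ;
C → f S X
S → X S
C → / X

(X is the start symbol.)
To compute FIRST(S), examine every production with S on the left-hand side, reading each right-hand side left to right until a non-nullable symbol is reached.

FIRST sets of the other non-terminals involved (by the same procedure, iterated to a fixed point):
  FIRST(X) = { ')', '/', 'f' }

From S → ; ;:
  - ';' is a terminal: add ';' and stop
From S → X S:
  - X is a non-terminal: add FIRST(X) \ {ε} = { ')', '/', 'f' }
    X is not nullable, so stop

Collecting: FIRST(S) = { ')', '/', ';', 'f' }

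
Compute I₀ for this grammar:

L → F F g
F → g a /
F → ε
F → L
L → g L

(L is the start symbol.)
First, augment the grammar with L' → L
I₀ = CLOSURE({ [L' → . L] }):
  [L' → . L] has the dot before L: add [L → . F F g], [L → . g L]
  [L → . F F g] has the dot before F: add [F → . g a /], [F → .], [F → . L]
No further items can be added.

I₀ = { [F → . L], [F → . g a /], [F → .], [L → . F F g], [L → . g L], [L' → . L] }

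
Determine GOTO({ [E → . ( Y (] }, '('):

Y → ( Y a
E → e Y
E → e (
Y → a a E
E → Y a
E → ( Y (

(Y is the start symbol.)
{ [E → ( . Y (], [Y → . ( Y a], [Y → . a a E] }

GOTO(I, '(') = CLOSURE({ [A → αX.β] : [A → α.Xβ] ∈ I, X = '(' })

Items with dot before '(', with the dot advanced:
  [E → . ( Y (] → [E → ( . Y (]
Closure of the advanced items:
  [E → ( . Y (] has the dot before Y: add [Y → . ( Y a], [Y → . a a E]

GOTO = { [E → ( . Y (], [Y → . ( Y a], [Y → . a a E] }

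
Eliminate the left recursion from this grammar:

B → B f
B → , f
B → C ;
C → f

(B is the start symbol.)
B is directly left-recursive. The standard transformation for
  A → A α₁ | ... | A α_m | β₁ | ... | β_n
is
  A  → β₁ A' | ... | β_n A'
  A' → α₁ A' | ... | α_m A' | ε

B → , f becomes B → , f B'
B → C ; becomes B → C ; B'
B → B f becomes B' → f B'
Add B' → ε

Productions for other non-terminals are unchanged:
  C → f

Resulting grammar:
B → , f B'
B → C ; B'
B' → f B'
B' → ε
C → f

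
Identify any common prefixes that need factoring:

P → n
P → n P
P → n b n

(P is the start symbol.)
Yes, P has productions with common prefix 'n'

Left-factoring is needed when two productions for the same non-terminal
share a common prefix on the right-hand side.

Productions for P:
  P → n
  P → n P
  P → n b n

Found common prefix 'n' in productions for P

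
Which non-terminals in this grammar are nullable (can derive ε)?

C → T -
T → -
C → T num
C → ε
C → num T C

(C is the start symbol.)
ε-productions: C → ε
So C is immediately nullable.
No further non-terminal can be added: every production for the remaining non-terminals contains a terminal or a non-nullable non-terminal.
Nullable = { 'C' }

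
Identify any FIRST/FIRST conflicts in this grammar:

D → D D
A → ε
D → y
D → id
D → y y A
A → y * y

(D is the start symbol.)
A FIRST/FIRST conflict occurs when two productions N → α and N → β for the same non-terminal have FIRST(α) ∩ FIRST(β) ≠ ∅ (with ε ∈ FIRST of a nullable right-hand side, so two nullable alternatives also conflict).

FIRST sets of the non-terminals at (or reachable through a nullable prefix from) the front of some alternative:
  FIRST(D) = { 'id', 'y' }

Productions for D:
  D → D D: FIRST = { 'id', 'y' }
  D → y: FIRST = { 'y' }
  D → id: FIRST = { 'id' }
  D → y y A: FIRST = { 'y' }
Productions for A:
  A → ε: FIRST = { ε }
  A → y * y: FIRST = { 'y' }

Conflict for D: D → D D and D → y
  Overlap: { 'y' }
Conflict for D: D → D D and D → id
  Overlap: { 'id' }
Conflict for D: D → D D and D → y y A
  Overlap: { 'y' }
Conflict for D: D → y and D → y y A
  Overlap: { 'y' }

Answer: Yes. D → D D / D → y on { 'y' }; D → D D / D → id on { 'id' }; D → D D / D → y y A on { 'y' }; D → y / D → y y A on { 'y' }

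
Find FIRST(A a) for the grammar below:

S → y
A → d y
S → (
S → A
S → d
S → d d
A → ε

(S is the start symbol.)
FIRST sets of the non-terminals involved (from the grammar, by fixed-point iteration):
  FIRST(A) = { 'd', ε }

To compute FIRST(A a), process the symbols left to right:
Symbol A is a non-terminal. Add FIRST(A) \ {ε} = { 'd' }
A is nullable (ε ∈ FIRST(A)), continue to the next symbol.
Symbol a is a terminal. Add 'a' and stop.
FIRST(A a) = { 'a', 'd' }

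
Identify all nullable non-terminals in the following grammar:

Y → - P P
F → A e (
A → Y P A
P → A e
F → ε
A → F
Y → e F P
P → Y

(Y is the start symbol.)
A non-terminal is nullable if it can derive ε (the empty string): either it has an ε-production, or it has a production whose right-hand side consists entirely of nullable non-terminals.

ε-productions: F → ε
So F is immediately nullable.
A → F: every symbol on the right is nullable, so A is nullable too.
No further non-terminal can be added: every production for the remaining non-terminals contains a terminal or a non-nullable non-terminal.
Nullable = { 'A', 'F' }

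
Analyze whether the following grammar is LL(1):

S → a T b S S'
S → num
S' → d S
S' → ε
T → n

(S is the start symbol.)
Relevant sets:
  FOLLOW(S') = { $, 'd' }

For S:
  PREDICT(S → a T b S S') = { 'a' }
  PREDICT(S → num) = { 'num' }
For S':
  PREDICT(S' → d S) = { 'd' }
  PREDICT(S' → ε) = { $, 'd' }
T has a single production, so nothing to check there.

Conflict found: Predict set conflict for S': { 'd' }
The grammar is NOT LL(1).

Answer: No. Predict set conflict for S': { 'd' }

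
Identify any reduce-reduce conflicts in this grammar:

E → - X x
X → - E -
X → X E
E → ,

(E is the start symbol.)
No reduce-reduce conflicts

Augment with E' → E and build the canonical LR(0) collection (I0 = CLOSURE({[E' → . E]}), then GOTO on every symbol after a dot until no new states appear). It has 10 states:
  I0: { [E → . ,], [E → . - X x], [E' → . E] }  — shift
  I1: { [E → , .] }  — reduce
  I2: { [E → - . X x], [X → . - E -], [X → . X E] }  — shift
  I3: { [E' → E .] }  — accept
  I4: { [E → . ,], [E → . - X x], [X → - . E -] }  — shift
  I5: { [E → - X . x], [E → . ,], [E → . - X x], [X → X . E] }  — shift
  I6: { [X → X E .] }  — reduce
  I7: { [E → - X x .] }  — reduce
  I8: { [X → - E . -] }  — shift
  I9: { [X → - E - .] }  — reduce

No state contains more than one complete item.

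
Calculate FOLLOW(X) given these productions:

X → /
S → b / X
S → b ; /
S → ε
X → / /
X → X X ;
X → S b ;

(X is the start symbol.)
X is the start symbol, so $ ∈ FOLLOW(X).
In S → b / X: X is at the end, add FOLLOW(S)
In X → X X ;: X is followed by X ';', add FIRST(X ';') \ {ε} = { '/', 'b' }
In X → X X ;: X is followed by ';', add FIRST(';') \ {ε} = { ';' }

The FOLLOW sets referred to above (computed the same way, to a fixed point):
  FOLLOW(S) = { 'b' }

Taking the union: FOLLOW(X) = { $, '/', ';', 'b' }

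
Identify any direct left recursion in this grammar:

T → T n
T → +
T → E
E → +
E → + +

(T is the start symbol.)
Yes, T is left-recursive

Direct left recursion occurs when N → N α for some non-terminal N (the right-hand side begins with the left-hand side itself).

T → T n: LEFT RECURSIVE (starts with T)
T → +: starts with '+'
T → E: starts with E
E → +: starts with '+'
E → + +: starts with '+'

The grammar has direct left recursion on: T.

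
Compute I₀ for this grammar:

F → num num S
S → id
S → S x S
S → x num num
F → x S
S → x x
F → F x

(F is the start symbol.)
First, augment the grammar with F' → F
I₀ = CLOSURE({ [F' → . F] }):
  [F' → . F] has the dot before F: add [F → . num num S], [F → . x S], [F → . F x]
No further items can be added.

I₀ = { [F → . F x], [F → . num num S], [F → . x S], [F' → . F] }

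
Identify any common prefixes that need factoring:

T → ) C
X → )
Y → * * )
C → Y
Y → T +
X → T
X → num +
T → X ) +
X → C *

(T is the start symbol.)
No, left-factoring is not needed

Left-factoring is needed when two productions for the same non-terminal
share a common prefix on the right-hand side.

Productions for T:
  T → ) C
  T → X ) +
Productions for X:
  X → )
  X → T
  X → num +
  X → C *
Productions for Y:
  Y → * * )
  Y → T +

No common prefixes found.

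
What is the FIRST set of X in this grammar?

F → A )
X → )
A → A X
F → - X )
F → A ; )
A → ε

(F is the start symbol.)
From X → ):
  - ')' is a terminal: add ')' and stop

Collecting: FIRST(X) = { ')' }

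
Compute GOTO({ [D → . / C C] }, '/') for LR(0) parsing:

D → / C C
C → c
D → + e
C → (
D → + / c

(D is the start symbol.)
GOTO(I, '/') = CLOSURE({ [A → αX.β] : [A → α.Xβ] ∈ I, X = '/' })

Items with dot before '/', with the dot advanced:
  [D → . / C C] → [D → / . C C]
Closure of the advanced items:
  [D → / . C C] has the dot before C: add [C → . c], [C → . (]

GOTO = { [C → . (], [C → . c], [D → / . C C] }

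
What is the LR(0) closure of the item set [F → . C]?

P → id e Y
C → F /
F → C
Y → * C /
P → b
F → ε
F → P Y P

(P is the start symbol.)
{ [C → . F /], [F → . C], [F → . P Y P], [F → .], [P → . b], [P → . id e Y] }

Start with: [F → . C]
  [F → . C] has the dot before C: add [C → . F /]
  [C → . F /] has the dot before F: add [F → .], [F → . P Y P]
  [F → . P Y P] has the dot before P: add [P → . id e Y], [P → . b]
No further items can be added.

CLOSURE = { [C → . F /], [F → . C], [F → . P Y P], [F → .], [P → . b], [P → . id e Y] }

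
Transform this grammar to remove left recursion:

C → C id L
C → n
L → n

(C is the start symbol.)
C is directly left-recursive. The standard transformation for
  A → A α₁ | ... | A α_m | β₁ | ... | β_n
is
  A  → β₁ A' | ... | β_n A'
  A' → α₁ A' | ... | α_m A' | ε

C → n becomes C → n C'
C → C id L becomes C' → id L C'
Add C' → ε

Productions for other non-terminals are unchanged:
  L → n

Resulting grammar:
C → n C'
C' → id L C'
C' → ε
L → n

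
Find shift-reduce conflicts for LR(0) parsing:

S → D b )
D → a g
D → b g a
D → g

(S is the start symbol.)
No shift-reduce conflicts

A shift-reduce conflict occurs when an LR(0) state has both:
  - a complete (reduce) item [A → α .] (dot at the end), and
  - a shift item [B → β . c γ] (dot before a terminal).

Augment with S' → S and build the canonical LR(0) collection (I0 = CLOSURE({[S' → . S]}), then GOTO on every symbol after a dot until no new states appear). It has 11 states:
  I0: { [D → . a g], [D → . b g a], [D → . g], [S → . D b )], [S' → . S] }  — shift
  I1: { [S → D . b )] }  — shift
  I2: { [S' → S .] }  — accept
  I3: { [D → a . g] }  — shift
  I4: { [D → b . g a] }  — shift
  I5: { [D → g .] }  — reduce
  I6: { [D → b g . a] }  — shift
  I7: { [D → b g a .] }  — reduce
  I8: { [D → a g .] }  — reduce
  I9: { [S → D b . )] }  — shift
  I10: { [S → D b ) .] }  — reduce

No state contains both a complete item and a shift item.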